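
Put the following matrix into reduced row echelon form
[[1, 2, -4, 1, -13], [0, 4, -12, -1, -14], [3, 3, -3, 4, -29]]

[[1, 0, 2, 0, -3], [0, 1, -3, 0, -4], [0, 0, 0, 1, -2]]

Subtract 3 times r1 from r3.
  [ 1   2   -4   1  -13 ]
  [ 0   4  -12  -1  -14 ]
  [ 0  -3    9   1   10 ]
Multiply r2 by 1/4.
  [ 1   2  -4     1   -13 ]
  [ 0   1  -3  -1/4  -7/2 ]
  [ 0  -3   9     1    10 ]
Add 3 times r2 to r3.
  [ 1  2  -4     1   -13 ]
  [ 0  1  -3  -1/4  -7/2 ]
  [ 0  0   0   1/4  -1/2 ]
Multiply r3 by 4.
  [ 1  2  -4     1   -13 ]
  [ 0  1  -3  -1/4  -7/2 ]
  [ 0  0   0     1    -2 ]
Add 1/4 times r3 to r2.
  [ 1  2  -4  1  -13 ]
  [ 0  1  -3  0   -4 ]
  [ 0  0   0  1   -2 ]
Subtract r3 from r1.
  [ 1  2  -4  0  -11 ]
  [ 0  1  -3  0   -4 ]
  [ 0  0   0  1   -2 ]
Subtract 2 times r2 from r1.
  [ 1  0   2  0  -3 ]
  [ 0  1  -3  0  -4 ]
  [ 0  0   0  1  -2 ]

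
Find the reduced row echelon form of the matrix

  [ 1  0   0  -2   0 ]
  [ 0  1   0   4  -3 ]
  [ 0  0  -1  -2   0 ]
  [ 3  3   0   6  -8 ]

[[1, 0, 0, -2, 0], [0, 1, 0, 4, 0], [0, 0, 1, 2, 0], [0, 0, 0, 0, 1]]

Subtract 3 times R1 from R4.
  [ 1  0   0  -2   0 ]
  [ 0  1   0   4  -3 ]
  [ 0  0  -1  -2   0 ]
  [ 0  3   0  12  -8 ]
Subtract 3 times R2 from R4.
  [ 1  0   0  -2   0 ]
  [ 0  1   0   4  -3 ]
  [ 0  0  -1  -2   0 ]
  [ 0  0   0   0   1 ]
Multiply R3 by -1.
  [ 1  0  0  -2   0 ]
  [ 0  1  0   4  -3 ]
  [ 0  0  1   2   0 ]
  [ 0  0  0   0   1 ]
Add 3 times R4 to R2.
  [ 1  0  0  -2  0 ]
  [ 0  1  0   4  0 ]
  [ 0  0  1   2  0 ]
  [ 0  0  0   0  1 ]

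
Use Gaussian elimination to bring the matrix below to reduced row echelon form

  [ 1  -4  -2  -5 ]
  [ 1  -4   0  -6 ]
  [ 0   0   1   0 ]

Subtract ρ1 from ρ2.
  [ 1  -4  -2  -5 ]
  [ 0   0   2  -1 ]
  [ 0   0   1   0 ]
Multiply ρ2 by 1/2.
  [ 1  -4  -2    -5 ]
  [ 0   0   1  -1/2 ]
  [ 0   0   1     0 ]
Subtract ρ2 from ρ3.
  [ 1  -4  -2    -5 ]
  [ 0   0   1  -1/2 ]
  [ 0   0   0   1/2 ]
Multiply ρ3 by 2.
  [ 1  -4  -2    -5 ]
  [ 0   0   1  -1/2 ]
  [ 0   0   0     1 ]
Add 1/2 times ρ3 to ρ2.
  [ 1  -4  -2  -5 ]
  [ 0   0   1   0 ]
  [ 0   0   0   1 ]
Add 5 times ρ3 to ρ1.
  [ 1  -4  -2  0 ]
  [ 0   0   1  0 ]
  [ 0   0   0  1 ]
Add 2 times ρ2 to ρ1.
  [ 1  -4  0  0 ]
  [ 0   0  1  0 ]
  [ 0   0  0  1 ]

[[1, -4, 0, 0], [0, 0, 1, 0], [0, 0, 0, 1]]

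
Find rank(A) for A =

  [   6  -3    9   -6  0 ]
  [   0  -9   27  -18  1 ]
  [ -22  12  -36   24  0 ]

R1 ← 1/6·R1
  [   1  -1/2  3/2   -1  0 ]
  [   0    -9   27  -18  1 ]
  [ -22    12  -36   24  0 ]
R3 ← R3 + 22·R1
  [ 1  -1/2  3/2   -1  0 ]
  [ 0    -9   27  -18  1 ]
  [ 0     1   -3    2  0 ]
R2 ← -1/9·R2
  [ 1  -1/2  3/2  -1     0 ]
  [ 0     1   -3   2  -1/9 ]
  [ 0     1   -3   2     0 ]
R3 ← R3 − R2
  [ 1  -1/2  3/2  -1     0 ]
  [ 0     1   -3   2  -1/9 ]
  [ 0     0    0   0   1/9 ]
R3 ← 9·R3
  [ 1  -1/2  3/2  -1     0 ]
  [ 0     1   -3   2  -1/9 ]
  [ 0     0    0   0     1 ]
R2 ← R2 + 1/9·R3
  [ 1  -1/2  3/2  -1  0 ]
  [ 0     1   -3   2  0 ]
  [ 0     0    0   0  1 ]
R1 ← R1 + 1/2·R2
  [ 1  0   0  0  0 ]
  [ 0  1  -3  2  0 ]
  [ 0  0   0  0  1 ]
The reduced form has 3 nonzero rows.

rank = 3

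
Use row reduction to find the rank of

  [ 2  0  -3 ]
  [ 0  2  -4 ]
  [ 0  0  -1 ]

R1 := 1/2·R1
  [ 1  0  -3/2 ]
  [ 0  2    -4 ]
  [ 0  0    -1 ]
R2 := 1/2·R2
  [ 1  0  -3/2 ]
  [ 0  1    -2 ]
  [ 0  0    -1 ]
R3 := -1·R3
  [ 1  0  -3/2 ]
  [ 0  1    -2 ]
  [ 0  0     1 ]
R2 := R2 + 2·R3
  [ 1  0  -3/2 ]
  [ 0  1     0 ]
  [ 0  0     1 ]
R1 := R1 + 3/2·R3
  [ 1  0  0 ]
  [ 0  1  0 ]
  [ 0  0  1 ]
The reduced form has 3 nonzero rows.

rank = 3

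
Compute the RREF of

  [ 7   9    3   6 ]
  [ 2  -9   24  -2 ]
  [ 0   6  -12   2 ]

r1 -> 1/7·r1
r2 -> r2 − 2·r1
r2 -> -7/81·r2
r3 -> r3 − 6·r2
r3 -> 27/2·r3
r2 -> r2 − 26/81·r3
r1 -> r1 − 6/7·r3
r1 -> r1 − 9/7·r2

[[1, 0, 3, 0], [0, 1, -2, 0], [0, 0, 0, 1]]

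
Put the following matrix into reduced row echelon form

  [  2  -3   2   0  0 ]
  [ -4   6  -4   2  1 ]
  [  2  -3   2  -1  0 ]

R1 -> 1/2·R1
  [  1  -3/2   1   0  0 ]
  [ -4     6  -4   2  1 ]
  [  2    -3   2  -1  0 ]
R2 -> R2 + 4·R1
  [ 1  -3/2  1   0  0 ]
  [ 0     0  0   2  1 ]
  [ 2    -3  2  -1  0 ]
R3 -> R3 − 2·R1
  [ 1  -3/2  1   0  0 ]
  [ 0     0  0   2  1 ]
  [ 0     0  0  -1  0 ]
R2 -> 1/2·R2
  [ 1  -3/2  1   0    0 ]
  [ 0     0  0   1  1/2 ]
  [ 0     0  0  -1    0 ]
R3 -> R3 + R2
  [ 1  -3/2  1  0    0 ]
  [ 0     0  0  1  1/2 ]
  [ 0     0  0  0  1/2 ]
R3 -> 2·R3
  [ 1  -3/2  1  0    0 ]
  [ 0     0  0  1  1/2 ]
  [ 0     0  0  0    1 ]
R2 -> R2 − 1/2·R3
  [ 1  -3/2  1  0  0 ]
  [ 0     0  0  1  0 ]
  [ 0     0  0  0  1 ]

[[1, -3/2, 1, 0, 0], [0, 0, 0, 1, 0], [0, 0, 0, 0, 1]]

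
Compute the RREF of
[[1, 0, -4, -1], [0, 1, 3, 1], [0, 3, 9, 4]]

R3 -> R3 − 3·R2
  [ 1  0  -4  -1 ]
  [ 0  1   3   1 ]
  [ 0  0   0   1 ]
R2 -> R2 − R3
  [ 1  0  -4  -1 ]
  [ 0  1   3   0 ]
  [ 0  0   0   1 ]
R1 -> R1 + R3
  [ 1  0  -4  0 ]
  [ 0  1   3  0 ]
  [ 0  0   0  1 ]

[[1, 0, -4, 0], [0, 1, 3, 0], [0, 0, 0, 1]]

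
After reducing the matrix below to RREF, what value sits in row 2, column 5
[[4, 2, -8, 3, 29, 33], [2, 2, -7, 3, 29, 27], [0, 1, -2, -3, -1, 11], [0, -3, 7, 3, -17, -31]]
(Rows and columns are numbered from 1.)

ρ1 → 1/4·ρ1
  [ 1  1/2  -2  3/4  29/4  33/4 ]
  [ 2    2  -7    3    29    27 ]
  [ 0    1  -2   -3    -1    11 ]
  [ 0   -3   7    3   -17   -31 ]
ρ2 → ρ2 − 2·ρ1
  [ 1  1/2  -2  3/4  29/4  33/4 ]
  [ 0    1  -3  3/2  29/2  21/2 ]
  [ 0    1  -2   -3    -1    11 ]
  [ 0   -3   7    3   -17   -31 ]
ρ3 → ρ3 − ρ2
  [ 1  1/2  -2   3/4   29/4  33/4 ]
  [ 0    1  -3   3/2   29/2  21/2 ]
  [ 0    0   1  -9/2  -31/2   1/2 ]
  [ 0   -3   7     3    -17   -31 ]
ρ4 → ρ4 + 3·ρ2
  [ 1  1/2  -2   3/4   29/4  33/4 ]
  [ 0    1  -3   3/2   29/2  21/2 ]
  [ 0    0   1  -9/2  -31/2   1/2 ]
  [ 0    0  -2  15/2   53/2   1/2 ]
ρ4 → ρ4 + 2·ρ3
  [ 1  1/2  -2   3/4   29/4  33/4 ]
  [ 0    1  -3   3/2   29/2  21/2 ]
  [ 0    0   1  -9/2  -31/2   1/2 ]
  [ 0    0   0  -3/2   -9/2   3/2 ]
ρ4 → -2/3·ρ4
  [ 1  1/2  -2   3/4   29/4  33/4 ]
  [ 0    1  -3   3/2   29/2  21/2 ]
  [ 0    0   1  -9/2  -31/2   1/2 ]
  [ 0    0   0     1      3    -1 ]
ρ3 → ρ3 + 9/2·ρ4
  [ 1  1/2  -2  3/4  29/4  33/4 ]
  [ 0    1  -3  3/2  29/2  21/2 ]
  [ 0    0   1    0    -2    -4 ]
  [ 0    0   0    1     3    -1 ]
ρ2 → ρ2 − 3/2·ρ4
  [ 1  1/2  -2  3/4  29/4  33/4 ]
  [ 0    1  -3    0    10    12 ]
  [ 0    0   1    0    -2    -4 ]
  [ 0    0   0    1     3    -1 ]
ρ1 → ρ1 − 3/4·ρ4
  [ 1  1/2  -2  0   5   9 ]
  [ 0    1  -3  0  10  12 ]
  [ 0    0   1  0  -2  -4 ]
  [ 0    0   0  1   3  -1 ]
ρ2 → ρ2 + 3·ρ3
  [ 1  1/2  -2  0   5   9 ]
  [ 0    1   0  0   4   0 ]
  [ 0    0   1  0  -2  -4 ]
  [ 0    0   0  1   3  -1 ]
ρ1 → ρ1 + 2·ρ3
  [ 1  1/2  0  0   1   1 ]
  [ 0    1  0  0   4   0 ]
  [ 0    0  1  0  -2  -4 ]
  [ 0    0  0  1   3  -1 ]
ρ1 → ρ1 − 1/2·ρ2
  [ 1  0  0  0  -1   1 ]
  [ 0  1  0  0   4   0 ]
  [ 0  0  1  0  -2  -4 ]
  [ 0  0  0  1   3  -1 ]

4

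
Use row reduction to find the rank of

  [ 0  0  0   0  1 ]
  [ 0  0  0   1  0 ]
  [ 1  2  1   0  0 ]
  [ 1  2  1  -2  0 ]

rank = 3

Swap ρ1 and ρ3.
  [ 1  2  1   0  0 ]
  [ 0  0  0   1  0 ]
  [ 0  0  0   0  1 ]
  [ 1  2  1  -2  0 ]
Subtract ρ1 from ρ4.
  [ 1  2  1   0  0 ]
  [ 0  0  0   1  0 ]
  [ 0  0  0   0  1 ]
  [ 0  0  0  -2  0 ]
Add 2 times ρ2 to ρ4.
  [ 1  2  1  0  0 ]
  [ 0  0  0  1  0 ]
  [ 0  0  0  0  1 ]
  [ 0  0  0  0  0 ]
The reduced form has 3 nonzero rows.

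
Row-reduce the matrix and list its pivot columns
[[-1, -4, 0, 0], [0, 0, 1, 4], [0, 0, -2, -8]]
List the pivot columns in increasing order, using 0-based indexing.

0, 2

R1 -> -1·R1
  [ 1  4   0   0 ]
  [ 0  0   1   4 ]
  [ 0  0  -2  -8 ]
R3 -> R3 + 2·R2
  [ 1  4  0  0 ]
  [ 0  0  1  4 ]
  [ 0  0  0  0 ]
Pivot columns are the columns containing a leading 1.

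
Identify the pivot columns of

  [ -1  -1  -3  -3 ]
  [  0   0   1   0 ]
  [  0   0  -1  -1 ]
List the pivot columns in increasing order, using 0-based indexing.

r1 := -1·r1
  [ 1  1   3   3 ]
  [ 0  0   1   0 ]
  [ 0  0  -1  -1 ]
r3 := r3 + r2
  [ 1  1  3   3 ]
  [ 0  0  1   0 ]
  [ 0  0  0  -1 ]
r3 := -1·r3
  [ 1  1  3  3 ]
  [ 0  0  1  0 ]
  [ 0  0  0  1 ]
r1 := r1 − 3·r3
  [ 1  1  3  0 ]
  [ 0  0  1  0 ]
  [ 0  0  0  1 ]
r1 := r1 − 3·r2
  [ 1  1  0  0 ]
  [ 0  0  1  0 ]
  [ 0  0  0  1 ]
Pivot columns are the columns containing a leading 1.

0, 2, 3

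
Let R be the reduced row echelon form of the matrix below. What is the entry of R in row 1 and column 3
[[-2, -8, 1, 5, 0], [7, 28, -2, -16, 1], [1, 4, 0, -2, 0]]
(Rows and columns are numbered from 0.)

ρ1 := -1/2·ρ1
  [ 1   4  -1/2  -5/2  0 ]
  [ 7  28    -2   -16  1 ]
  [ 1   4     0    -2  0 ]
ρ2 := ρ2 − 7·ρ1
  [ 1  4  -1/2  -5/2  0 ]
  [ 0  0   3/2   3/2  1 ]
  [ 1  4     0    -2  0 ]
ρ3 := ρ3 − ρ1
  [ 1  4  -1/2  -5/2  0 ]
  [ 0  0   3/2   3/2  1 ]
  [ 0  0   1/2   1/2  0 ]
ρ2 := 2/3·ρ2
  [ 1  4  -1/2  -5/2    0 ]
  [ 0  0     1     1  2/3 ]
  [ 0  0   1/2   1/2    0 ]
ρ3 := ρ3 − 1/2·ρ2
  [ 1  4  -1/2  -5/2     0 ]
  [ 0  0     1     1   2/3 ]
  [ 0  0     0     0  -1/3 ]
ρ3 := -3·ρ3
  [ 1  4  -1/2  -5/2    0 ]
  [ 0  0     1     1  2/3 ]
  [ 0  0     0     0    1 ]
ρ2 := ρ2 − 2/3·ρ3
  [ 1  4  -1/2  -5/2  0 ]
  [ 0  0     1     1  0 ]
  [ 0  0     0     0  1 ]
ρ1 := ρ1 + 1/2·ρ2
  [ 1  4  0  -2  0 ]
  [ 0  0  1   1  0 ]
  [ 0  0  0   0  1 ]

1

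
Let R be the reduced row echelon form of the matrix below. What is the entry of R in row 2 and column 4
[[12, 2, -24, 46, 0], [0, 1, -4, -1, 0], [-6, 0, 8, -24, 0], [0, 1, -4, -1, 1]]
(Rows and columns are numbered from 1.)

Multiply ρ1 by 1/12.
  [  1  1/6  -2  23/6  0 ]
  [  0    1  -4    -1  0 ]
  [ -6    0   8   -24  0 ]
  [  0    1  -4    -1  1 ]
Add 6 times ρ1 to ρ3.
  [ 1  1/6  -2  23/6  0 ]
  [ 0    1  -4    -1  0 ]
  [ 0    1  -4    -1  0 ]
  [ 0    1  -4    -1  1 ]
Subtract ρ2 from ρ3.
  [ 1  1/6  -2  23/6  0 ]
  [ 0    1  -4    -1  0 ]
  [ 0    0   0     0  0 ]
  [ 0    1  -4    -1  1 ]
Subtract ρ2 from ρ4.
  [ 1  1/6  -2  23/6  0 ]
  [ 0    1  -4    -1  0 ]
  [ 0    0   0     0  0 ]
  [ 0    0   0     0  1 ]
Swap ρ3 and ρ4.
  [ 1  1/6  -2  23/6  0 ]
  [ 0    1  -4    -1  0 ]
  [ 0    0   0     0  1 ]
  [ 0    0   0     0  0 ]
Subtract 1/6 times ρ2 from ρ1.
  [ 1  0  -4/3   4  0 ]
  [ 0  1    -4  -1  0 ]
  [ 0  0     0   0  1 ]
  [ 0  0     0   0  0 ]

-1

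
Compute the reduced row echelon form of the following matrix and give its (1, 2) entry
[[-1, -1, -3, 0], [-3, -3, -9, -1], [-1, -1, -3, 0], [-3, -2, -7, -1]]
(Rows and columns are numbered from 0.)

R1 → -1·R1
  [  1   1   3   0 ]
  [ -3  -3  -9  -1 ]
  [ -1  -1  -3   0 ]
  [ -3  -2  -7  -1 ]
R2 → R2 + 3·R1
  [  1   1   3   0 ]
  [  0   0   0  -1 ]
  [ -1  -1  -3   0 ]
  [ -3  -2  -7  -1 ]
R3 → R3 + R1
  [  1   1   3   0 ]
  [  0   0   0  -1 ]
  [  0   0   0   0 ]
  [ -3  -2  -7  -1 ]
R4 → R4 + 3·R1
  [ 1  1  3   0 ]
  [ 0  0  0  -1 ]
  [ 0  0  0   0 ]
  [ 0  1  2  -1 ]
R2 <=> R4
  [ 1  1  3   0 ]
  [ 0  1  2  -1 ]
  [ 0  0  0   0 ]
  [ 0  0  0  -1 ]
R3 <=> R4
  [ 1  1  3   0 ]
  [ 0  1  2  -1 ]
  [ 0  0  0  -1 ]
  [ 0  0  0   0 ]
R3 → -1·R3
  [ 1  1  3   0 ]
  [ 0  1  2  -1 ]
  [ 0  0  0   1 ]
  [ 0  0  0   0 ]
R2 → R2 + R3
  [ 1  1  3  0 ]
  [ 0  1  2  0 ]
  [ 0  0  0  1 ]
  [ 0  0  0  0 ]
R1 → R1 − R2
  [ 1  0  1  0 ]
  [ 0  1  2  0 ]
  [ 0  0  0  1 ]
  [ 0  0  0  0 ]

2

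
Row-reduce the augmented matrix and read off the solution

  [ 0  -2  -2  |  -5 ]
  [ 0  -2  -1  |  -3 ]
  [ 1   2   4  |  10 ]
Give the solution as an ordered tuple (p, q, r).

Swap ρ1 and ρ3.
  [ 1   2   4  |  10 ]
  [ 0  -2  -1  |  -3 ]
  [ 0  -2  -2  |  -5 ]
Multiply ρ2 by -1/2.
  [ 1   2    4  |   10 ]
  [ 0   1  1/2  |  3/2 ]
  [ 0  -2   -2  |   -5 ]
Add 2 times ρ2 to ρ3.
  [ 1  2    4  |   10 ]
  [ 0  1  1/2  |  3/2 ]
  [ 0  0   -1  |   -2 ]
Multiply ρ3 by -1.
  [ 1  2    4  |   10 ]
  [ 0  1  1/2  |  3/2 ]
  [ 0  0    1  |    2 ]
Subtract 1/2 times ρ3 from ρ2.
  [ 1  2  4  |   10 ]
  [ 0  1  0  |  1/2 ]
  [ 0  0  1  |    2 ]
Subtract 4 times ρ3 from ρ1.
  [ 1  2  0  |    2 ]
  [ 0  1  0  |  1/2 ]
  [ 0  0  1  |    2 ]
Subtract 2 times ρ2 from ρ1.
  [ 1  0  0  |    1 ]
  [ 0  1  0  |  1/2 ]
  [ 0  0  1  |    2 ]
Reading off the last column: p = 1, q = 1/2, r = 2.

(1, 1/2, 2)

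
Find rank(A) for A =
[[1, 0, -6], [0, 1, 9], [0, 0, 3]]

rank = 3

R3 := 1/3·R3
  [ 1  0  -6 ]
  [ 0  1   9 ]
  [ 0  0   1 ]
R2 := R2 − 9·R3
  [ 1  0  -6 ]
  [ 0  1   0 ]
  [ 0  0   1 ]
R1 := R1 + 6·R3
  [ 1  0  0 ]
  [ 0  1  0 ]
  [ 0  0  1 ]
The reduced form has 3 nonzero rows.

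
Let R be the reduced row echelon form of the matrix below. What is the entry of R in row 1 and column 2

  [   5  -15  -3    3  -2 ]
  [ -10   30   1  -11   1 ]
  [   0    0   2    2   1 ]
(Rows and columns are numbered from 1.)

Multiply r1 by 1/5.
  [   1  -3  -3/5  3/5  -2/5 ]
  [ -10  30     1  -11     1 ]
  [   0   0     2    2     1 ]
Add 10 times r1 to r2.
  [ 1  -3  -3/5  3/5  -2/5 ]
  [ 0   0    -5   -5    -3 ]
  [ 0   0     2    2     1 ]
Multiply r2 by -1/5.
  [ 1  -3  -3/5  3/5  -2/5 ]
  [ 0   0     1    1   3/5 ]
  [ 0   0     2    2     1 ]
Subtract 2 times r2 from r3.
  [ 1  -3  -3/5  3/5  -2/5 ]
  [ 0   0     1    1   3/5 ]
  [ 0   0     0    0  -1/5 ]
Multiply r3 by -5.
  [ 1  -3  -3/5  3/5  -2/5 ]
  [ 0   0     1    1   3/5 ]
  [ 0   0     0    0     1 ]
Subtract 3/5 times r3 from r2.
  [ 1  -3  -3/5  3/5  -2/5 ]
  [ 0   0     1    1     0 ]
  [ 0   0     0    0     1 ]
Add 2/5 times r3 to r1.
  [ 1  -3  -3/5  3/5  0 ]
  [ 0   0     1    1  0 ]
  [ 0   0     0    0  1 ]
Add 3/5 times r2 to r1.
  [ 1  -3  0  6/5  0 ]
  [ 0   0  1    1  0 ]
  [ 0   0  0    0  1 ]

-3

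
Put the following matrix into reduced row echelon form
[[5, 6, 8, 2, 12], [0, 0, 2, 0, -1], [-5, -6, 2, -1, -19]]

ρ1 ← 1/5·ρ1
ρ3 ← ρ3 + 5·ρ1
ρ2 ← 1/2·ρ2
ρ3 ← ρ3 − 10·ρ2
ρ1 ← ρ1 − 2/5·ρ3
ρ1 ← ρ1 − 8/5·ρ2

[[1, 6/5, 0, 0, 4], [0, 0, 1, 0, -1/2], [0, 0, 0, 1, -2]]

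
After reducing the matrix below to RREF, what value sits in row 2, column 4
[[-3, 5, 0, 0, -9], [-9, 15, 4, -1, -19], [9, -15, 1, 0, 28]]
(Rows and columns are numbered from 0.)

-4

ρ1 → -1/3·ρ1
  [  1  -5/3  0   0    3 ]
  [ -9    15  4  -1  -19 ]
  [  9   -15  1   0   28 ]
ρ2 → ρ2 + 9·ρ1
  [ 1  -5/3  0   0   3 ]
  [ 0     0  4  -1   8 ]
  [ 9   -15  1   0  28 ]
ρ3 → ρ3 − 9·ρ1
  [ 1  -5/3  0   0  3 ]
  [ 0     0  4  -1  8 ]
  [ 0     0  1   0  1 ]
ρ2 → 1/4·ρ2
  [ 1  -5/3  0     0  3 ]
  [ 0     0  1  -1/4  2 ]
  [ 0     0  1     0  1 ]
ρ3 → ρ3 − ρ2
  [ 1  -5/3  0     0   3 ]
  [ 0     0  1  -1/4   2 ]
  [ 0     0  0   1/4  -1 ]
ρ3 → 4·ρ3
  [ 1  -5/3  0     0   3 ]
  [ 0     0  1  -1/4   2 ]
  [ 0     0  0     1  -4 ]
ρ2 → ρ2 + 1/4·ρ3
  [ 1  -5/3  0  0   3 ]
  [ 0     0  1  0   1 ]
  [ 0     0  0  1  -4 ]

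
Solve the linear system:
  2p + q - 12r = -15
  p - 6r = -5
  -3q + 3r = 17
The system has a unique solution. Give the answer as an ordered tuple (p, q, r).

Form the augmented matrix and row-reduce:
  [ 2   1  -12  |  -15 ]
  [ 1   0   -6  |   -5 ]
  [ 0  -3    3  |   17 ]
r1 := 1/2·r1
  [ 1  1/2  -6  |  -15/2 ]
  [ 1    0  -6  |     -5 ]
  [ 0   -3   3  |     17 ]
r2 := r2 − r1
  [ 1   1/2  -6  |  -15/2 ]
  [ 0  -1/2   0  |    5/2 ]
  [ 0    -3   3  |     17 ]
r2 := -2·r2
  [ 1  1/2  -6  |  -15/2 ]
  [ 0    1   0  |     -5 ]
  [ 0   -3   3  |     17 ]
r3 := r3 + 3·r2
  [ 1  1/2  -6  |  -15/2 ]
  [ 0    1   0  |     -5 ]
  [ 0    0   3  |      2 ]
r3 := 1/3·r3
  [ 1  1/2  -6  |  -15/2 ]
  [ 0    1   0  |     -5 ]
  [ 0    0   1  |    2/3 ]
r1 := r1 + 6·r3
  [ 1  1/2  0  |  -7/2 ]
  [ 0    1  0  |    -5 ]
  [ 0    0  1  |   2/3 ]
r1 := r1 − 1/2·r2
  [ 1  0  0  |   -1 ]
  [ 0  1  0  |   -5 ]
  [ 0  0  1  |  2/3 ]
Reading off the last column: p = -1, q = -5, r = 2/3.

(-1, -5, 2/3)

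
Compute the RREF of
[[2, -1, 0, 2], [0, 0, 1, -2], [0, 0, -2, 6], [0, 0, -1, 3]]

R1 := 1/2·R1
R3 := R3 + 2·R2
R4 := R4 + R2
R3 := 1/2·R3
R4 := R4 − R3
R2 := R2 + 2·R3
R1 := R1 − R3

[[1, -1/2, 0, 0], [0, 0, 1, 0], [0, 0, 0, 1], [0, 0, 0, 0]]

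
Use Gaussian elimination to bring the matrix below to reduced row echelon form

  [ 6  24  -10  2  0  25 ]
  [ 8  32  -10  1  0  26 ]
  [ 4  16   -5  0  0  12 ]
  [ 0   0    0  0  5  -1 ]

[[1, 4, 0, 0, 0, 3/2], [0, 0, 1, 0, 0, -6/5], [0, 0, 0, 1, 0, 2], [0, 0, 0, 0, 1, -1/5]]

Multiply R1 by 1/6.
Subtract 8 times R1 from R2.
Subtract 4 times R1 from R3.
Multiply R2 by 3/10.
Subtract 5/3 times R2 from R3.
Multiply R3 by -2.
Multiply R4 by 1/5.
Add 1/2 times R3 to R2.
Subtract 1/3 times R3 from R1.
Add 5/3 times R2 to R1.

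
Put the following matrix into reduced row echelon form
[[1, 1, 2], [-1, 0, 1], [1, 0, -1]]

[[1, 0, -1], [0, 1, 3], [0, 0, 0]]

Add r1 to r2.
  [ 1  1   2 ]
  [ 0  1   3 ]
  [ 1  0  -1 ]
Subtract r1 from r3.
  [ 1   1   2 ]
  [ 0   1   3 ]
  [ 0  -1  -3 ]
Add r2 to r3.
  [ 1  1  2 ]
  [ 0  1  3 ]
  [ 0  0  0 ]
Subtract r2 from r1.
  [ 1  0  -1 ]
  [ 0  1   3 ]
  [ 0  0   0 ]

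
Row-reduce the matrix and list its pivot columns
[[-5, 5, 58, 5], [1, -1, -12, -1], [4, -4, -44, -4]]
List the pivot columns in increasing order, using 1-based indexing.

1, 3

ρ1 -> -1/5·ρ1
  [ 1  -1  -58/5  -1 ]
  [ 1  -1    -12  -1 ]
  [ 4  -4    -44  -4 ]
ρ2 -> ρ2 − ρ1
  [ 1  -1  -58/5  -1 ]
  [ 0   0   -2/5   0 ]
  [ 4  -4    -44  -4 ]
ρ3 -> ρ3 − 4·ρ1
  [ 1  -1  -58/5  -1 ]
  [ 0   0   -2/5   0 ]
  [ 0   0   12/5   0 ]
ρ2 -> -5/2·ρ2
  [ 1  -1  -58/5  -1 ]
  [ 0   0      1   0 ]
  [ 0   0   12/5   0 ]
ρ3 -> ρ3 − 12/5·ρ2
  [ 1  -1  -58/5  -1 ]
  [ 0   0      1   0 ]
  [ 0   0      0   0 ]
ρ1 -> ρ1 + 58/5·ρ2
  [ 1  -1  0  -1 ]
  [ 0   0  1   0 ]
  [ 0   0  0   0 ]
Pivot columns are the columns containing a leading 1.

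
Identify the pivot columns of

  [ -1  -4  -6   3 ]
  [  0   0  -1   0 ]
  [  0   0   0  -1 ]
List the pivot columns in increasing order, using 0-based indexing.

0, 2, 3

Multiply R1 by -1.
  [ 1  4   6  -3 ]
  [ 0  0  -1   0 ]
  [ 0  0   0  -1 ]
Multiply R2 by -1.
  [ 1  4  6  -3 ]
  [ 0  0  1   0 ]
  [ 0  0  0  -1 ]
Multiply R3 by -1.
  [ 1  4  6  -3 ]
  [ 0  0  1   0 ]
  [ 0  0  0   1 ]
Add 3 times R3 to R1.
  [ 1  4  6  0 ]
  [ 0  0  1  0 ]
  [ 0  0  0  1 ]
Subtract 6 times R2 from R1.
  [ 1  4  0  0 ]
  [ 0  0  1  0 ]
  [ 0  0  0  1 ]
Pivot columns are the columns containing a leading 1.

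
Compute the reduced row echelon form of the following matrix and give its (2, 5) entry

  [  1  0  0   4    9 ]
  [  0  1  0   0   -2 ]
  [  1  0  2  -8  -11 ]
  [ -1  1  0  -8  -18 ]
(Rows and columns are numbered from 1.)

ρ3 ← ρ3 − ρ1
  [  1  0  0    4    9 ]
  [  0  1  0    0   -2 ]
  [  0  0  2  -12  -20 ]
  [ -1  1  0   -8  -18 ]
ρ4 ← ρ4 + ρ1
  [ 1  0  0    4    9 ]
  [ 0  1  0    0   -2 ]
  [ 0  0  2  -12  -20 ]
  [ 0  1  0   -4   -9 ]
ρ4 ← ρ4 − ρ2
  [ 1  0  0    4    9 ]
  [ 0  1  0    0   -2 ]
  [ 0  0  2  -12  -20 ]
  [ 0  0  0   -4   -7 ]
ρ3 ← 1/2·ρ3
  [ 1  0  0   4    9 ]
  [ 0  1  0   0   -2 ]
  [ 0  0  1  -6  -10 ]
  [ 0  0  0  -4   -7 ]
ρ4 ← -1/4·ρ4
  [ 1  0  0   4    9 ]
  [ 0  1  0   0   -2 ]
  [ 0  0  1  -6  -10 ]
  [ 0  0  0   1  7/4 ]
ρ3 ← ρ3 + 6·ρ4
  [ 1  0  0  4    9 ]
  [ 0  1  0  0   -2 ]
  [ 0  0  1  0  1/2 ]
  [ 0  0  0  1  7/4 ]
ρ1 ← ρ1 − 4·ρ4
  [ 1  0  0  0    2 ]
  [ 0  1  0  0   -2 ]
  [ 0  0  1  0  1/2 ]
  [ 0  0  0  1  7/4 ]

-2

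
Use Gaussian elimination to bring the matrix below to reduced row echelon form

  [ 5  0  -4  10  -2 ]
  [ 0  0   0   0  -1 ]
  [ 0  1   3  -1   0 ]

[[1, 0, -4/5, 2, 0], [0, 1, 3, -1, 0], [0, 0, 0, 0, 1]]

R1 → 1/5·R1
  [ 1  0  -4/5   2  -2/5 ]
  [ 0  0     0   0    -1 ]
  [ 0  1     3  -1     0 ]
R2 <-> R3
  [ 1  0  -4/5   2  -2/5 ]
  [ 0  1     3  -1     0 ]
  [ 0  0     0   0    -1 ]
R3 → -1·R3
  [ 1  0  -4/5   2  -2/5 ]
  [ 0  1     3  -1     0 ]
  [ 0  0     0   0     1 ]
R1 → R1 + 2/5·R3
  [ 1  0  -4/5   2  0 ]
  [ 0  1     3  -1  0 ]
  [ 0  0     0   0  1 ]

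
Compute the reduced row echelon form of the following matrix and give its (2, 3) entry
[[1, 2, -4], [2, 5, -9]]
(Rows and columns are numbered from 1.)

R2 ← R2 − 2·R1
  [ 1  2  -4 ]
  [ 0  1  -1 ]
R1 ← R1 − 2·R2
  [ 1  0  -2 ]
  [ 0  1  -1 ]

-1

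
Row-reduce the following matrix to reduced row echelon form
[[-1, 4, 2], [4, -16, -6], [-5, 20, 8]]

[[1, -4, 0], [0, 0, 1], [0, 0, 0]]

R1 := -1·R1
R2 := R2 − 4·R1
R3 := R3 + 5·R1
R2 := 1/2·R2
R3 := R3 + 2·R2
R1 := R1 + 2·R2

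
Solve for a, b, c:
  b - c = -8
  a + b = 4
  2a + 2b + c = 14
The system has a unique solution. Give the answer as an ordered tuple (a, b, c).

Form the augmented matrix and row-reduce:
  [ 0  1  -1  |  -8 ]
  [ 1  1   0  |   4 ]
  [ 2  2   1  |  14 ]
ρ1 <=> ρ2
  [ 1  1   0  |   4 ]
  [ 0  1  -1  |  -8 ]
  [ 2  2   1  |  14 ]
ρ3 ← ρ3 − 2·ρ1
  [ 1  1   0  |   4 ]
  [ 0  1  -1  |  -8 ]
  [ 0  0   1  |   6 ]
ρ2 ← ρ2 + ρ3
  [ 1  1  0  |   4 ]
  [ 0  1  0  |  -2 ]
  [ 0  0  1  |   6 ]
ρ1 ← ρ1 − ρ2
  [ 1  0  0  |   6 ]
  [ 0  1  0  |  -2 ]
  [ 0  0  1  |   6 ]
Reading off the last column: a = 6, b = -2, c = 6.

(6, -2, 6)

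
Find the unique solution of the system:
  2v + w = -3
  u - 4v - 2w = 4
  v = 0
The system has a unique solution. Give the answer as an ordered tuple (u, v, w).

(-2, 0, -3)

Form the augmented matrix and row-reduce:
  [ 0   2   1  |  -3 ]
  [ 1  -4  -2  |   4 ]
  [ 0   1   0  |   0 ]
R1 <=> R2
  [ 1  -4  -2  |   4 ]
  [ 0   2   1  |  -3 ]
  [ 0   1   0  |   0 ]
R2 := 1/2·R2
  [ 1  -4   -2  |     4 ]
  [ 0   1  1/2  |  -3/2 ]
  [ 0   1    0  |     0 ]
R3 := R3 − R2
  [ 1  -4    -2  |     4 ]
  [ 0   1   1/2  |  -3/2 ]
  [ 0   0  -1/2  |   3/2 ]
R3 := -2·R3
  [ 1  -4   -2  |     4 ]
  [ 0   1  1/2  |  -3/2 ]
  [ 0   0    1  |    -3 ]
R2 := R2 − 1/2·R3
  [ 1  -4  -2  |   4 ]
  [ 0   1   0  |   0 ]
  [ 0   0   1  |  -3 ]
R1 := R1 + 2·R3
  [ 1  -4  0  |  -2 ]
  [ 0   1  0  |   0 ]
  [ 0   0  1  |  -3 ]
R1 := R1 + 4·R2
  [ 1  0  0  |  -2 ]
  [ 0  1  0  |   0 ]
  [ 0  0  1  |  -3 ]
Reading off the last column: u = -2, v = 0, w = -3.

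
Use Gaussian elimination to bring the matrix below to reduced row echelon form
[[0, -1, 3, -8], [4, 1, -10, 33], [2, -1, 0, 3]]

r1 <=> r2
  [ 4   1  -10  33 ]
  [ 0  -1    3  -8 ]
  [ 2  -1    0   3 ]
r1 → 1/4·r1
  [ 1  1/4  -5/2  33/4 ]
  [ 0   -1     3    -8 ]
  [ 2   -1     0     3 ]
r3 → r3 − 2·r1
  [ 1   1/4  -5/2   33/4 ]
  [ 0    -1     3     -8 ]
  [ 0  -3/2     5  -27/2 ]
r2 → -1·r2
  [ 1   1/4  -5/2   33/4 ]
  [ 0     1    -3      8 ]
  [ 0  -3/2     5  -27/2 ]
r3 → r3 + 3/2·r2
  [ 1  1/4  -5/2  33/4 ]
  [ 0    1    -3     8 ]
  [ 0    0   1/2  -3/2 ]
r3 → 2·r3
  [ 1  1/4  -5/2  33/4 ]
  [ 0    1    -3     8 ]
  [ 0    0     1    -3 ]
r2 → r2 + 3·r3
  [ 1  1/4  -5/2  33/4 ]
  [ 0    1     0    -1 ]
  [ 0    0     1    -3 ]
r1 → r1 + 5/2·r3
  [ 1  1/4  0  3/4 ]
  [ 0    1  0   -1 ]
  [ 0    0  1   -3 ]
r1 → r1 − 1/4·r2
  [ 1  0  0   1 ]
  [ 0  1  0  -1 ]
  [ 0  0  1  -3 ]

[[1, 0, 0, 1], [0, 1, 0, -1], [0, 0, 1, -3]]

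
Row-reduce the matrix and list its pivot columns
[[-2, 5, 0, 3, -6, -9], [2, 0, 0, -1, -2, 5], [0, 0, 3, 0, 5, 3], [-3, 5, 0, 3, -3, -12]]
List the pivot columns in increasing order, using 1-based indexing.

1, 2, 3, 4

Multiply r1 by -1/2.
  [  1  -5/2  0  -3/2   3  9/2 ]
  [  2     0  0    -1  -2    5 ]
  [  0     0  3     0   5    3 ]
  [ -3     5  0     3  -3  -12 ]
Subtract 2 times r1 from r2.
  [  1  -5/2  0  -3/2   3  9/2 ]
  [  0     5  0     2  -8   -4 ]
  [  0     0  3     0   5    3 ]
  [ -3     5  0     3  -3  -12 ]
Add 3 times r1 to r4.
  [ 1  -5/2  0  -3/2   3  9/2 ]
  [ 0     5  0     2  -8   -4 ]
  [ 0     0  3     0   5    3 ]
  [ 0  -5/2  0  -3/2   6  3/2 ]
Multiply r2 by 1/5.
  [ 1  -5/2  0  -3/2     3   9/2 ]
  [ 0     1  0   2/5  -8/5  -4/5 ]
  [ 0     0  3     0     5     3 ]
  [ 0  -5/2  0  -3/2     6   3/2 ]
Add 5/2 times r2 to r4.
  [ 1  -5/2  0  -3/2     3   9/2 ]
  [ 0     1  0   2/5  -8/5  -4/5 ]
  [ 0     0  3     0     5     3 ]
  [ 0     0  0  -1/2     2  -1/2 ]
Multiply r3 by 1/3.
  [ 1  -5/2  0  -3/2     3   9/2 ]
  [ 0     1  0   2/5  -8/5  -4/5 ]
  [ 0     0  1     0   5/3     1 ]
  [ 0     0  0  -1/2     2  -1/2 ]
Multiply r4 by -2.
  [ 1  -5/2  0  -3/2     3   9/2 ]
  [ 0     1  0   2/5  -8/5  -4/5 ]
  [ 0     0  1     0   5/3     1 ]
  [ 0     0  0     1    -4     1 ]
Subtract 2/5 times r4 from r2.
  [ 1  -5/2  0  -3/2    3   9/2 ]
  [ 0     1  0     0    0  -6/5 ]
  [ 0     0  1     0  5/3     1 ]
  [ 0     0  0     1   -4     1 ]
Add 3/2 times r4 to r1.
  [ 1  -5/2  0  0   -3     6 ]
  [ 0     1  0  0    0  -6/5 ]
  [ 0     0  1  0  5/3     1 ]
  [ 0     0  0  1   -4     1 ]
Add 5/2 times r2 to r1.
  [ 1  0  0  0   -3     3 ]
  [ 0  1  0  0    0  -6/5 ]
  [ 0  0  1  0  5/3     1 ]
  [ 0  0  0  1   -4     1 ]
Pivot columns are the columns containing a leading 1.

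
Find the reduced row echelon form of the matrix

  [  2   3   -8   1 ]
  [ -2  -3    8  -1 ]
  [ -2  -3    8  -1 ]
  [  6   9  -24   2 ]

ρ1 -> 1/2·ρ1
  [  1  3/2   -4  1/2 ]
  [ -2   -3    8   -1 ]
  [ -2   -3    8   -1 ]
  [  6    9  -24    2 ]
ρ2 -> ρ2 + 2·ρ1
  [  1  3/2   -4  1/2 ]
  [  0    0    0    0 ]
  [ -2   -3    8   -1 ]
  [  6    9  -24    2 ]
ρ3 -> ρ3 + 2·ρ1
  [ 1  3/2   -4  1/2 ]
  [ 0    0    0    0 ]
  [ 0    0    0    0 ]
  [ 6    9  -24    2 ]
ρ4 -> ρ4 − 6·ρ1
  [ 1  3/2  -4  1/2 ]
  [ 0    0   0    0 ]
  [ 0    0   0    0 ]
  [ 0    0   0   -1 ]
ρ2 <-> ρ4
  [ 1  3/2  -4  1/2 ]
  [ 0    0   0   -1 ]
  [ 0    0   0    0 ]
  [ 0    0   0    0 ]
ρ2 -> -1·ρ2
  [ 1  3/2  -4  1/2 ]
  [ 0    0   0    1 ]
  [ 0    0   0    0 ]
  [ 0    0   0    0 ]
ρ1 -> ρ1 − 1/2·ρ2
  [ 1  3/2  -4  0 ]
  [ 0    0   0  1 ]
  [ 0    0   0  0 ]
  [ 0    0   0  0 ]

[[1, 3/2, -4, 0], [0, 0, 0, 1], [0, 0, 0, 0], [0, 0, 0, 0]]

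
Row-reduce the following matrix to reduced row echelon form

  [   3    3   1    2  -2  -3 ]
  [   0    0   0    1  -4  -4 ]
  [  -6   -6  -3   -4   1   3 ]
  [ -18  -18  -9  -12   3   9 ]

[[1, 1, 0, 0, 1, 2/3], [0, 0, 1, 0, 3, 3], [0, 0, 0, 1, -4, -4], [0, 0, 0, 0, 0, 0]]

ρ1 → 1/3·ρ1
  [   1    1  1/3  2/3  -2/3  -1 ]
  [   0    0    0    1    -4  -4 ]
  [  -6   -6   -3   -4     1   3 ]
  [ -18  -18   -9  -12     3   9 ]
ρ3 → ρ3 + 6·ρ1
  [   1    1  1/3  2/3  -2/3  -1 ]
  [   0    0    0    1    -4  -4 ]
  [   0    0   -1    0    -3  -3 ]
  [ -18  -18   -9  -12     3   9 ]
ρ4 → ρ4 + 18·ρ1
  [ 1  1  1/3  2/3  -2/3  -1 ]
  [ 0  0    0    1    -4  -4 ]
  [ 0  0   -1    0    -3  -3 ]
  [ 0  0   -3    0    -9  -9 ]
ρ2 ↔ ρ3
  [ 1  1  1/3  2/3  -2/3  -1 ]
  [ 0  0   -1    0    -3  -3 ]
  [ 0  0    0    1    -4  -4 ]
  [ 0  0   -3    0    -9  -9 ]
ρ2 → -1·ρ2
  [ 1  1  1/3  2/3  -2/3  -1 ]
  [ 0  0    1    0     3   3 ]
  [ 0  0    0    1    -4  -4 ]
  [ 0  0   -3    0    -9  -9 ]
ρ4 → ρ4 + 3·ρ2
  [ 1  1  1/3  2/3  -2/3  -1 ]
  [ 0  0    1    0     3   3 ]
  [ 0  0    0    1    -4  -4 ]
  [ 0  0    0    0     0   0 ]
ρ1 → ρ1 − 2/3·ρ3
  [ 1  1  1/3  0   2  5/3 ]
  [ 0  0    1  0   3    3 ]
  [ 0  0    0  1  -4   -4 ]
  [ 0  0    0  0   0    0 ]
ρ1 → ρ1 − 1/3·ρ2
  [ 1  1  0  0   1  2/3 ]
  [ 0  0  1  0   3    3 ]
  [ 0  0  0  1  -4   -4 ]
  [ 0  0  0  0   0    0 ]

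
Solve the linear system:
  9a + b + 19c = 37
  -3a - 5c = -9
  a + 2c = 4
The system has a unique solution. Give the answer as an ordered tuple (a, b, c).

(-2, -2, 3)

Form the augmented matrix and row-reduce:
  [  9  1  19  |  37 ]
  [ -3  0  -5  |  -9 ]
  [  1  0   2  |   4 ]
r1 := 1/9·r1
  [  1  1/9  19/9  |  37/9 ]
  [ -3    0    -5  |    -9 ]
  [  1    0     2  |     4 ]
r2 := r2 + 3·r1
  [ 1  1/9  19/9  |  37/9 ]
  [ 0  1/3   4/3  |  10/3 ]
  [ 1    0     2  |     4 ]
r3 := r3 − r1
  [ 1   1/9  19/9  |  37/9 ]
  [ 0   1/3   4/3  |  10/3 ]
  [ 0  -1/9  -1/9  |  -1/9 ]
r2 := 3·r2
  [ 1   1/9  19/9  |  37/9 ]
  [ 0     1     4  |    10 ]
  [ 0  -1/9  -1/9  |  -1/9 ]
r3 := r3 + 1/9·r2
  [ 1  1/9  19/9  |  37/9 ]
  [ 0    1     4  |    10 ]
  [ 0    0   1/3  |     1 ]
r3 := 3·r3
  [ 1  1/9  19/9  |  37/9 ]
  [ 0    1     4  |    10 ]
  [ 0    0     1  |     3 ]
r2 := r2 − 4·r3
  [ 1  1/9  19/9  |  37/9 ]
  [ 0    1     0  |    -2 ]
  [ 0    0     1  |     3 ]
r1 := r1 − 19/9·r3
  [ 1  1/9  0  |  -20/9 ]
  [ 0    1  0  |     -2 ]
  [ 0    0  1  |      3 ]
r1 := r1 − 1/9·r2
  [ 1  0  0  |  -2 ]
  [ 0  1  0  |  -2 ]
  [ 0  0  1  |   3 ]
Reading off the last column: a = -2, b = -2, c = 3.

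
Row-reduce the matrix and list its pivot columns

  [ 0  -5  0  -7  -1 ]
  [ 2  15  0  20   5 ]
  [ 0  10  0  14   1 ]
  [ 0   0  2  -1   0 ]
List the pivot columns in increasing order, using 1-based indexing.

1, 2, 3, 5

r1 ↔ r2
  [ 2  15  0  20   5 ]
  [ 0  -5  0  -7  -1 ]
  [ 0  10  0  14   1 ]
  [ 0   0  2  -1   0 ]
r1 ← 1/2·r1
  [ 1  15/2  0  10  5/2 ]
  [ 0    -5  0  -7   -1 ]
  [ 0    10  0  14    1 ]
  [ 0     0  2  -1    0 ]
r2 ← -1/5·r2
  [ 1  15/2  0   10  5/2 ]
  [ 0     1  0  7/5  1/5 ]
  [ 0    10  0   14    1 ]
  [ 0     0  2   -1    0 ]
r3 ← r3 − 10·r2
  [ 1  15/2  0   10  5/2 ]
  [ 0     1  0  7/5  1/5 ]
  [ 0     0  0    0   -1 ]
  [ 0     0  2   -1    0 ]
r3 ↔ r4
  [ 1  15/2  0   10  5/2 ]
  [ 0     1  0  7/5  1/5 ]
  [ 0     0  2   -1    0 ]
  [ 0     0  0    0   -1 ]
r3 ← 1/2·r3
  [ 1  15/2  0    10  5/2 ]
  [ 0     1  0   7/5  1/5 ]
  [ 0     0  1  -1/2    0 ]
  [ 0     0  0     0   -1 ]
r4 ← -1·r4
  [ 1  15/2  0    10  5/2 ]
  [ 0     1  0   7/5  1/5 ]
  [ 0     0  1  -1/2    0 ]
  [ 0     0  0     0    1 ]
r2 ← r2 − 1/5·r4
  [ 1  15/2  0    10  5/2 ]
  [ 0     1  0   7/5    0 ]
  [ 0     0  1  -1/2    0 ]
  [ 0     0  0     0    1 ]
r1 ← r1 − 5/2·r4
  [ 1  15/2  0    10  0 ]
  [ 0     1  0   7/5  0 ]
  [ 0     0  1  -1/2  0 ]
  [ 0     0  0     0  1 ]
r1 ← r1 − 15/2·r2
  [ 1  0  0  -1/2  0 ]
  [ 0  1  0   7/5  0 ]
  [ 0  0  1  -1/2  0 ]
  [ 0  0  0     0  1 ]
Pivot columns are the columns containing a leading 1.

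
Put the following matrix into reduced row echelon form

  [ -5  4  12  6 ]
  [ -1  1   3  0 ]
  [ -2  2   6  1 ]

ρ1 -> -1/5·ρ1
ρ2 -> ρ2 + ρ1
ρ3 -> ρ3 + 2·ρ1
ρ2 -> 5·ρ2
ρ3 -> ρ3 − 2/5·ρ2
ρ2 -> ρ2 + 6·ρ3
ρ1 -> ρ1 + 6/5·ρ3
ρ1 -> ρ1 + 4/5·ρ2

[[1, 0, 0, 0], [0, 1, 3, 0], [0, 0, 0, 1]]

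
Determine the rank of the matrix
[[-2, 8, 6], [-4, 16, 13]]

rank = 2

R1 ← -1/2·R1
R2 ← R2 + 4·R1
R1 ← R1 + 3·R2
The reduced form has 2 nonzero rows.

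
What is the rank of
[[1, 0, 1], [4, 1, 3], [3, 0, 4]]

r2 → r2 − 4·r1
  [ 1  0   1 ]
  [ 0  1  -1 ]
  [ 3  0   4 ]
r3 → r3 − 3·r1
  [ 1  0   1 ]
  [ 0  1  -1 ]
  [ 0  0   1 ]
r2 → r2 + r3
  [ 1  0  1 ]
  [ 0  1  0 ]
  [ 0  0  1 ]
r1 → r1 − r3
  [ 1  0  0 ]
  [ 0  1  0 ]
  [ 0  0  1 ]
The reduced form has 3 nonzero rows.

rank = 3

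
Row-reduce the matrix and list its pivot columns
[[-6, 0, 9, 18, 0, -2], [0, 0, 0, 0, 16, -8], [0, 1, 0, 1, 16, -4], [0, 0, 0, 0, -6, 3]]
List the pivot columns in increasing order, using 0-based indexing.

0, 1, 4

r1 ← -1/6·r1
  [ 1  0  -3/2  -3   0  1/3 ]
  [ 0  0     0   0  16   -8 ]
  [ 0  1     0   1  16   -4 ]
  [ 0  0     0   0  -6    3 ]
r2 <=> r3
  [ 1  0  -3/2  -3   0  1/3 ]
  [ 0  1     0   1  16   -4 ]
  [ 0  0     0   0  16   -8 ]
  [ 0  0     0   0  -6    3 ]
r3 ← 1/16·r3
  [ 1  0  -3/2  -3   0   1/3 ]
  [ 0  1     0   1  16    -4 ]
  [ 0  0     0   0   1  -1/2 ]
  [ 0  0     0   0  -6     3 ]
r4 ← r4 + 6·r3
  [ 1  0  -3/2  -3   0   1/3 ]
  [ 0  1     0   1  16    -4 ]
  [ 0  0     0   0   1  -1/2 ]
  [ 0  0     0   0   0     0 ]
r2 ← r2 − 16·r3
  [ 1  0  -3/2  -3  0   1/3 ]
  [ 0  1     0   1  0     4 ]
  [ 0  0     0   0  1  -1/2 ]
  [ 0  0     0   0  0     0 ]
Pivot columns are the columns containing a leading 1.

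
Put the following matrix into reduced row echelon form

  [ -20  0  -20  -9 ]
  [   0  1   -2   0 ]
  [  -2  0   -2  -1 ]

Multiply ρ1 by -1/20.
Add 2 times ρ1 to ρ3.
Multiply ρ3 by -10.
Subtract 9/20 times ρ3 from ρ1.

[[1, 0, 1, 0], [0, 1, -2, 0], [0, 0, 0, 1]]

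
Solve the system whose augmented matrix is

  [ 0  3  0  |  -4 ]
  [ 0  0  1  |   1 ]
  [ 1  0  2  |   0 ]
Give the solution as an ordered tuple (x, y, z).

r1 ↔ r3
  [ 1  0  2  |   0 ]
  [ 0  0  1  |   1 ]
  [ 0  3  0  |  -4 ]
r2 ↔ r3
  [ 1  0  2  |   0 ]
  [ 0  3  0  |  -4 ]
  [ 0  0  1  |   1 ]
r2 ← 1/3·r2
  [ 1  0  2  |     0 ]
  [ 0  1  0  |  -4/3 ]
  [ 0  0  1  |     1 ]
r1 ← r1 − 2·r3
  [ 1  0  0  |    -2 ]
  [ 0  1  0  |  -4/3 ]
  [ 0  0  1  |     1 ]
Reading off the last column: x = -2, y = -4/3, z = 1.

(-2, -4/3, 1)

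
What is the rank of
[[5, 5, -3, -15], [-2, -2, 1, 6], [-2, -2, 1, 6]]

rank = 2

R1 := 1/5·R1
  [  1   1  -3/5  -3 ]
  [ -2  -2     1   6 ]
  [ -2  -2     1   6 ]
R2 := R2 + 2·R1
  [  1   1  -3/5  -3 ]
  [  0   0  -1/5   0 ]
  [ -2  -2     1   6 ]
R3 := R3 + 2·R1
  [ 1  1  -3/5  -3 ]
  [ 0  0  -1/5   0 ]
  [ 0  0  -1/5   0 ]
R2 := -5·R2
  [ 1  1  -3/5  -3 ]
  [ 0  0     1   0 ]
  [ 0  0  -1/5   0 ]
R3 := R3 + 1/5·R2
  [ 1  1  -3/5  -3 ]
  [ 0  0     1   0 ]
  [ 0  0     0   0 ]
R1 := R1 + 3/5·R2
  [ 1  1  0  -3 ]
  [ 0  0  1   0 ]
  [ 0  0  0   0 ]
The reduced form has 2 nonzero rows.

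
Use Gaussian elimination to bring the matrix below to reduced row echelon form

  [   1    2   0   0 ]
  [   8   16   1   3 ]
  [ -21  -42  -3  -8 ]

Subtract 8 times R1 from R2.
Add 21 times R1 to R3.
Add 3 times R2 to R3.
Subtract 3 times R3 from R2.

[[1, 2, 0, 0], [0, 0, 1, 0], [0, 0, 0, 1]]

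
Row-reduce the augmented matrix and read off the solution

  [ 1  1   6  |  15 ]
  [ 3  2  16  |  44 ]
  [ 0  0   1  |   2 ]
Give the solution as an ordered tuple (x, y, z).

Subtract 3 times R1 from R2.
  [ 1   1   6  |  15 ]
  [ 0  -1  -2  |  -1 ]
  [ 0   0   1  |   2 ]
Multiply R2 by -1.
  [ 1  1  6  |  15 ]
  [ 0  1  2  |   1 ]
  [ 0  0  1  |   2 ]
Subtract 2 times R3 from R2.
  [ 1  1  6  |  15 ]
  [ 0  1  0  |  -3 ]
  [ 0  0  1  |   2 ]
Subtract 6 times R3 from R1.
  [ 1  1  0  |   3 ]
  [ 0  1  0  |  -3 ]
  [ 0  0  1  |   2 ]
Subtract R2 from R1.
  [ 1  0  0  |   6 ]
  [ 0  1  0  |  -3 ]
  [ 0  0  1  |   2 ]
Reading off the last column: x = 6, y = -3, z = 2.

(6, -3, 2)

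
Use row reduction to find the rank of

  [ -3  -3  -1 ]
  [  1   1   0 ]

R1 ← -1/3·R1
  [ 1  1  1/3 ]
  [ 1  1    0 ]
R2 ← R2 − R1
  [ 1  1   1/3 ]
  [ 0  0  -1/3 ]
R2 ← -3·R2
  [ 1  1  1/3 ]
  [ 0  0    1 ]
R1 ← R1 − 1/3·R2
  [ 1  1  0 ]
  [ 0  0  1 ]
The reduced form has 2 nonzero rows.

rank = 2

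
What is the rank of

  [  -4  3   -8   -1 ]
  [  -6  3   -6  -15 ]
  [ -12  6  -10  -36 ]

Multiply ρ1 by -1/4.
  [   1  -3/4    2  1/4 ]
  [  -6     3   -6  -15 ]
  [ -12     6  -10  -36 ]
Add 6 times ρ1 to ρ2.
  [   1  -3/4    2    1/4 ]
  [   0  -3/2    6  -27/2 ]
  [ -12     6  -10    -36 ]
Add 12 times ρ1 to ρ3.
  [ 1  -3/4   2    1/4 ]
  [ 0  -3/2   6  -27/2 ]
  [ 0    -3  14    -33 ]
Multiply ρ2 by -2/3.
  [ 1  -3/4   2  1/4 ]
  [ 0     1  -4    9 ]
  [ 0    -3  14  -33 ]
Add 3 times ρ2 to ρ3.
  [ 1  -3/4   2  1/4 ]
  [ 0     1  -4    9 ]
  [ 0     0   2   -6 ]
Multiply ρ3 by 1/2.
  [ 1  -3/4   2  1/4 ]
  [ 0     1  -4    9 ]
  [ 0     0   1   -3 ]
Add 4 times ρ3 to ρ2.
  [ 1  -3/4  2  1/4 ]
  [ 0     1  0   -3 ]
  [ 0     0  1   -3 ]
Subtract 2 times ρ3 from ρ1.
  [ 1  -3/4  0  25/4 ]
  [ 0     1  0    -3 ]
  [ 0     0  1    -3 ]
Add 3/4 times ρ2 to ρ1.
  [ 1  0  0   4 ]
  [ 0  1  0  -3 ]
  [ 0  0  1  -3 ]
The reduced form has 3 nonzero rows.

rank = 3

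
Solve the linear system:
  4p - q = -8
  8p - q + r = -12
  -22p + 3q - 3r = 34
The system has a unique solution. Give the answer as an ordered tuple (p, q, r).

(-1, 4, 0)

Form the augmented matrix and row-reduce:
  [   4  -1   0  |   -8 ]
  [   8  -1   1  |  -12 ]
  [ -22   3  -3  |   34 ]
r1 -> 1/4·r1
  [   1  -1/4   0  |   -2 ]
  [   8    -1   1  |  -12 ]
  [ -22     3  -3  |   34 ]
r2 -> r2 − 8·r1
  [   1  -1/4   0  |  -2 ]
  [   0     1   1  |   4 ]
  [ -22     3  -3  |  34 ]
r3 -> r3 + 22·r1
  [ 1  -1/4   0  |   -2 ]
  [ 0     1   1  |    4 ]
  [ 0  -5/2  -3  |  -10 ]
r3 -> r3 + 5/2·r2
  [ 1  -1/4     0  |  -2 ]
  [ 0     1     1  |   4 ]
  [ 0     0  -1/2  |   0 ]
r3 -> -2·r3
  [ 1  -1/4  0  |  -2 ]
  [ 0     1  1  |   4 ]
  [ 0     0  1  |   0 ]
r2 -> r2 − r3
  [ 1  -1/4  0  |  -2 ]
  [ 0     1  0  |   4 ]
  [ 0     0  1  |   0 ]
r1 -> r1 + 1/4·r2
  [ 1  0  0  |  -1 ]
  [ 0  1  0  |   4 ]
  [ 0  0  1  |   0 ]
Reading off the last column: p = -1, q = 4, r = 0.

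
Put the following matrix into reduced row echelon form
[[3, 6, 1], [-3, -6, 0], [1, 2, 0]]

ρ1 ← 1/3·ρ1
  [  1   2  1/3 ]
  [ -3  -6    0 ]
  [  1   2    0 ]
ρ2 ← ρ2 + 3·ρ1
  [ 1  2  1/3 ]
  [ 0  0    1 ]
  [ 1  2    0 ]
ρ3 ← ρ3 − ρ1
  [ 1  2   1/3 ]
  [ 0  0     1 ]
  [ 0  0  -1/3 ]
ρ3 ← ρ3 + 1/3·ρ2
  [ 1  2  1/3 ]
  [ 0  0    1 ]
  [ 0  0    0 ]
ρ1 ← ρ1 − 1/3·ρ2
  [ 1  2  0 ]
  [ 0  0  1 ]
  [ 0  0  0 ]

[[1, 2, 0], [0, 0, 1], [0, 0, 0]]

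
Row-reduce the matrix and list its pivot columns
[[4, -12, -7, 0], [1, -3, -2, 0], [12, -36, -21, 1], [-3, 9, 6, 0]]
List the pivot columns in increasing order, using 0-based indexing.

0, 2, 3

r1 := 1/4·r1
  [  1   -3  -7/4  0 ]
  [  1   -3    -2  0 ]
  [ 12  -36   -21  1 ]
  [ -3    9     6  0 ]
r2 := r2 − r1
  [  1   -3  -7/4  0 ]
  [  0    0  -1/4  0 ]
  [ 12  -36   -21  1 ]
  [ -3    9     6  0 ]
r3 := r3 − 12·r1
  [  1  -3  -7/4  0 ]
  [  0   0  -1/4  0 ]
  [  0   0     0  1 ]
  [ -3   9     6  0 ]
r4 := r4 + 3·r1
  [ 1  -3  -7/4  0 ]
  [ 0   0  -1/4  0 ]
  [ 0   0     0  1 ]
  [ 0   0   3/4  0 ]
r2 := -4·r2
  [ 1  -3  -7/4  0 ]
  [ 0   0     1  0 ]
  [ 0   0     0  1 ]
  [ 0   0   3/4  0 ]
r4 := r4 − 3/4·r2
  [ 1  -3  -7/4  0 ]
  [ 0   0     1  0 ]
  [ 0   0     0  1 ]
  [ 0   0     0  0 ]
r1 := r1 + 7/4·r2
  [ 1  -3  0  0 ]
  [ 0   0  1  0 ]
  [ 0   0  0  1 ]
  [ 0   0  0  0 ]
Pivot columns are the columns containing a leading 1.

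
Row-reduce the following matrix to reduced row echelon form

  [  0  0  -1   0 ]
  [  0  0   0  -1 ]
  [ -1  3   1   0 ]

R1 <=> R3
  [ -1  3   1   0 ]
  [  0  0   0  -1 ]
  [  0  0  -1   0 ]
R1 → -1·R1
  [ 1  -3  -1   0 ]
  [ 0   0   0  -1 ]
  [ 0   0  -1   0 ]
R2 <=> R3
  [ 1  -3  -1   0 ]
  [ 0   0  -1   0 ]
  [ 0   0   0  -1 ]
R2 → -1·R2
  [ 1  -3  -1   0 ]
  [ 0   0   1   0 ]
  [ 0   0   0  -1 ]
R3 → -1·R3
  [ 1  -3  -1  0 ]
  [ 0   0   1  0 ]
  [ 0   0   0  1 ]
R1 → R1 + R2
  [ 1  -3  0  0 ]
  [ 0   0  1  0 ]
  [ 0   0  0  1 ]

[[1, -3, 0, 0], [0, 0, 1, 0], [0, 0, 0, 1]]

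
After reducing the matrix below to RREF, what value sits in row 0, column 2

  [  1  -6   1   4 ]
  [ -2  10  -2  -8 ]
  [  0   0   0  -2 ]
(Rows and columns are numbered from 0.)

ρ2 -> ρ2 + 2·ρ1
  [ 1  -6  1   4 ]
  [ 0  -2  0   0 ]
  [ 0   0  0  -2 ]
ρ2 -> -1/2·ρ2
  [ 1  -6  1   4 ]
  [ 0   1  0   0 ]
  [ 0   0  0  -2 ]
ρ3 -> -1/2·ρ3
  [ 1  -6  1  4 ]
  [ 0   1  0  0 ]
  [ 0   0  0  1 ]
ρ1 -> ρ1 − 4·ρ3
  [ 1  -6  1  0 ]
  [ 0   1  0  0 ]
  [ 0   0  0  1 ]
ρ1 -> ρ1 + 6·ρ2
  [ 1  0  1  0 ]
  [ 0  1  0  0 ]
  [ 0  0  0  1 ]

1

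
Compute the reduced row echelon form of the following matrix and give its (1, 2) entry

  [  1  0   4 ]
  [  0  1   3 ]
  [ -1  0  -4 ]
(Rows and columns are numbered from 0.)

R3 → R3 + R1

3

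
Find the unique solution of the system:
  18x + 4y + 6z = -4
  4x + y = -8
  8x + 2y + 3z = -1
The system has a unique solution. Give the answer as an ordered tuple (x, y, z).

(-1, -4, 5)

Form the augmented matrix and row-reduce:
  [ 18  4  6  |  -4 ]
  [  4  1  0  |  -8 ]
  [  8  2  3  |  -1 ]
ρ1 := 1/18·ρ1
  [ 1  2/9  1/3  |  -2/9 ]
  [ 4    1    0  |    -8 ]
  [ 8    2    3  |    -1 ]
ρ2 := ρ2 − 4·ρ1
  [ 1  2/9   1/3  |   -2/9 ]
  [ 0  1/9  -4/3  |  -64/9 ]
  [ 8    2     3  |     -1 ]
ρ3 := ρ3 − 8·ρ1
  [ 1  2/9   1/3  |   -2/9 ]
  [ 0  1/9  -4/3  |  -64/9 ]
  [ 0  2/9   1/3  |    7/9 ]
ρ2 := 9·ρ2
  [ 1  2/9  1/3  |  -2/9 ]
  [ 0    1  -12  |   -64 ]
  [ 0  2/9  1/3  |   7/9 ]
ρ3 := ρ3 − 2/9·ρ2
  [ 1  2/9  1/3  |  -2/9 ]
  [ 0    1  -12  |   -64 ]
  [ 0    0    3  |    15 ]
ρ3 := 1/3·ρ3
  [ 1  2/9  1/3  |  -2/9 ]
  [ 0    1  -12  |   -64 ]
  [ 0    0    1  |     5 ]
ρ2 := ρ2 + 12·ρ3
  [ 1  2/9  1/3  |  -2/9 ]
  [ 0    1    0  |    -4 ]
  [ 0    0    1  |     5 ]
ρ1 := ρ1 − 1/3·ρ3
  [ 1  2/9  0  |  -17/9 ]
  [ 0    1  0  |     -4 ]
  [ 0    0  1  |      5 ]
ρ1 := ρ1 − 2/9·ρ2
  [ 1  0  0  |  -1 ]
  [ 0  1  0  |  -4 ]
  [ 0  0  1  |   5 ]
Reading off the last column: x = -1, y = -4, z = 5.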